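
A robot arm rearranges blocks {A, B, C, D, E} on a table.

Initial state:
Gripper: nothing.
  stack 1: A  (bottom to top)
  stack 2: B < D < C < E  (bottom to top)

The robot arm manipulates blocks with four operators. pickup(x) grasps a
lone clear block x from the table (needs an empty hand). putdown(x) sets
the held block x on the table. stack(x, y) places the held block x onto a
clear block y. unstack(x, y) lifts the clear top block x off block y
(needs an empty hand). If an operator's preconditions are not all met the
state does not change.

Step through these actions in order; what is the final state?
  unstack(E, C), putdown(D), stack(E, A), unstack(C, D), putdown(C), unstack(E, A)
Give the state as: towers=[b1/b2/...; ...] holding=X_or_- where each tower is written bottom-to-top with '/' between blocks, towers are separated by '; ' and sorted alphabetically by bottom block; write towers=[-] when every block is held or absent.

towers=[A; B/D; C] holding=E

step 1 (unstack(E, C)): towers=[A; B/D/C] holding=E
step 2 (putdown(D)) [no-op]: towers=[A; B/D/C] holding=E
step 3 (stack(E, A)): towers=[A/E; B/D/C] holding=-
step 4 (unstack(C, D)): towers=[A/E; B/D] holding=C
step 5 (putdown(C)): towers=[A/E; B/D; C] holding=-
step 6 (unstack(E, A)): towers=[A; B/D; C] holding=E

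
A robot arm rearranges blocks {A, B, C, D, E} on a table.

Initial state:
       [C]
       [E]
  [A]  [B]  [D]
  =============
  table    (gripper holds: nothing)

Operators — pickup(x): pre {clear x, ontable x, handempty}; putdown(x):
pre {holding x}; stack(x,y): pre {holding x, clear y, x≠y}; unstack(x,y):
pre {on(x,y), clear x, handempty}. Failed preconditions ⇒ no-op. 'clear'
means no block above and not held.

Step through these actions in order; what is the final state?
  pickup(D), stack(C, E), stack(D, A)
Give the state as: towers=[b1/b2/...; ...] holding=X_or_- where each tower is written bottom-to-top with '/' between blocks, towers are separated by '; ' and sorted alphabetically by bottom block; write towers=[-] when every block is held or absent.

towers=[A/D; B/E/C] holding=-

step 1 (pickup(D)): towers=[A; B/E/C] holding=D
step 2 (stack(C, E)) [no-op]: towers=[A; B/E/C] holding=D
step 3 (stack(D, A)): towers=[A/D; B/E/C] holding=-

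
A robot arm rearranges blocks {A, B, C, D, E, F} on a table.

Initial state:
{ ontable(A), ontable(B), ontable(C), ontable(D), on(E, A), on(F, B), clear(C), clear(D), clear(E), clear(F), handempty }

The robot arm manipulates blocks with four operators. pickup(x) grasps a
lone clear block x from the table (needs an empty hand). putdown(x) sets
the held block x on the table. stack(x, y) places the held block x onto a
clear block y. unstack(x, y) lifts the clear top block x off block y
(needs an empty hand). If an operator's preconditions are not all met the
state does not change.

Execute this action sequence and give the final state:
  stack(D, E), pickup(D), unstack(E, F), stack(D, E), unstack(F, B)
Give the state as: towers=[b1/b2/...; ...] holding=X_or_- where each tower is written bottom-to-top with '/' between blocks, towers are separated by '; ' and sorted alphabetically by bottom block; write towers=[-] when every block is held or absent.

step 1 (stack(D, E)) [no-op]: towers=[A/E; B/F; C; D] holding=-
step 2 (pickup(D)): towers=[A/E; B/F; C] holding=D
step 3 (unstack(E, F)) [no-op]: towers=[A/E; B/F; C] holding=D
step 4 (stack(D, E)): towers=[A/E/D; B/F; C] holding=-
step 5 (unstack(F, B)): towers=[A/E/D; B; C] holding=F

towers=[A/E/D; B; C] holding=F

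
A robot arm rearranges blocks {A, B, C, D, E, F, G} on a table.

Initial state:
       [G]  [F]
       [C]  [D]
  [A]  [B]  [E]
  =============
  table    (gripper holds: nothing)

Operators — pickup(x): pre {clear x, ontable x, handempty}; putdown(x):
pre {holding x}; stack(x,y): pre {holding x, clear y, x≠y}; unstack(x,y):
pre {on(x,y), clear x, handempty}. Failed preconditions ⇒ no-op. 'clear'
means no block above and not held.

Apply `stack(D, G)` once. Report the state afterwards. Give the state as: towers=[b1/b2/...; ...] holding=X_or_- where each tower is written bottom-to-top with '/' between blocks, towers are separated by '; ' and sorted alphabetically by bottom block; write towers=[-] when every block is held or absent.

before: towers=[A; B/C/G; E/D/F] holding=-
pre[stack(D, G)]: holding(D) fail, clear(G) ok, D≠G ok
holding(D) unmet → stack(D, G) is a no-op
after:  towers=[A; B/C/G; E/D/F] holding=-

towers=[A; B/C/G; E/D/F] holding=-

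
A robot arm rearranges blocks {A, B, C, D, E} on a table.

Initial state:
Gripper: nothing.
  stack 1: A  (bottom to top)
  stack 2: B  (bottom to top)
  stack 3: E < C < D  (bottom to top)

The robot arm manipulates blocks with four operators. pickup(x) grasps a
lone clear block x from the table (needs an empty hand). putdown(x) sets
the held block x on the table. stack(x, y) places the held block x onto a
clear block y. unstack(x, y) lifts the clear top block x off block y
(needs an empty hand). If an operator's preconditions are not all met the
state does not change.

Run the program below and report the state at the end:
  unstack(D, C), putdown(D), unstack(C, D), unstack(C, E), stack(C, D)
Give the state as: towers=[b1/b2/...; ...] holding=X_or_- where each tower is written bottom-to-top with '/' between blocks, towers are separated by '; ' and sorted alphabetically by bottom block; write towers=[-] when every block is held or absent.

step 1 (unstack(D, C)): towers=[A; B; E/C] holding=D
step 2 (putdown(D)): towers=[A; B; D; E/C] holding=-
step 3 (unstack(C, D)) [no-op]: towers=[A; B; D; E/C] holding=-
step 4 (unstack(C, E)): towers=[A; B; D; E] holding=C
step 5 (stack(C, D)): towers=[A; B; D/C; E] holding=-

towers=[A; B; D/C; E] holding=-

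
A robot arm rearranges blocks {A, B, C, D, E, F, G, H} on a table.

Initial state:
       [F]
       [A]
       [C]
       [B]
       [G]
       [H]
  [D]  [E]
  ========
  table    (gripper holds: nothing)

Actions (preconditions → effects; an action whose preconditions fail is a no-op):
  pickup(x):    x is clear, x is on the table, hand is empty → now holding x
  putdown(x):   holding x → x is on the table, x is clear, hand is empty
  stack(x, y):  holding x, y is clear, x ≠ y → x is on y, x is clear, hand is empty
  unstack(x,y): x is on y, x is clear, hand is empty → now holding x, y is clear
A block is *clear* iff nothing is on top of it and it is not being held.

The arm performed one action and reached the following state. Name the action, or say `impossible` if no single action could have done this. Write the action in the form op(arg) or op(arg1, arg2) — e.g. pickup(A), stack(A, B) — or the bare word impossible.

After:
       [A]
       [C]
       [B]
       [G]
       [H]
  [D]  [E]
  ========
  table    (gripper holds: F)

target: towers=[D; E/H/G/B/C/A] holding=F
     unstack(F, A) → towers=[D; E/H/G/B/C/A] holding=F  ← match
         pickup(D) → towers=[E/H/G/B/C/A/F] holding=D

unstack(F, A)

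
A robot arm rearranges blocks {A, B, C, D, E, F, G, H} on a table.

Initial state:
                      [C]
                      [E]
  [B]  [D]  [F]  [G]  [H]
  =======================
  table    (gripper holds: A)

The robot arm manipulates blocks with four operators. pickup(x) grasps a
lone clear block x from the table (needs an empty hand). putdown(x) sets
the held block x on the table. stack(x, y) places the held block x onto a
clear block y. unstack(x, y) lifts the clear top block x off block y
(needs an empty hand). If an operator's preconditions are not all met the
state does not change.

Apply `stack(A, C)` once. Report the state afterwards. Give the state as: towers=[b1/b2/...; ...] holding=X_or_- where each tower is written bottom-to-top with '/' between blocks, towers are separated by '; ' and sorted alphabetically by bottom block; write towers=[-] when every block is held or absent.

towers=[B; D; F; G; H/E/C/A] holding=-

before: towers=[B; D; F; G; H/E/C] holding=A
pre[stack(A, C)]: holding(A) ✓, clear(C) ✓, A≠C ✓
all met → apply stack(A, C)
after:  towers=[B; D; F; G; H/E/C/A] holding=-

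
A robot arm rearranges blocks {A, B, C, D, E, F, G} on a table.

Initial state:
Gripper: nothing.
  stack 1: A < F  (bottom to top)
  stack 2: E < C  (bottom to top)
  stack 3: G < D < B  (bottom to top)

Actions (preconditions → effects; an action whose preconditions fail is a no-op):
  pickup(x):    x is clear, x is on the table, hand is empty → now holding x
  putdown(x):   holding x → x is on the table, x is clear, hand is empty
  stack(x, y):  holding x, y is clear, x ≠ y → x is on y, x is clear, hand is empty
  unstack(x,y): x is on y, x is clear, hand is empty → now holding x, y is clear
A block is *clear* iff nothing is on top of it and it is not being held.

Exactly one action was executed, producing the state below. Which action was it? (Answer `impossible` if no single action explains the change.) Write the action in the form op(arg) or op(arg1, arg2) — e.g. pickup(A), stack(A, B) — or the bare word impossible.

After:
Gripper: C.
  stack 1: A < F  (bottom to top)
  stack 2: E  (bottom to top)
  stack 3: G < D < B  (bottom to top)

target: towers=[A/F; E; G/D/B] holding=C
     unstack(B, D) → towers=[A/F; E/C; G/D] holding=B
     unstack(F, A) → towers=[A; E/C; G/D/B] holding=F
     unstack(C, E) → towers=[A/F; E; G/D/B] holding=C  ← match

unstack(C, E)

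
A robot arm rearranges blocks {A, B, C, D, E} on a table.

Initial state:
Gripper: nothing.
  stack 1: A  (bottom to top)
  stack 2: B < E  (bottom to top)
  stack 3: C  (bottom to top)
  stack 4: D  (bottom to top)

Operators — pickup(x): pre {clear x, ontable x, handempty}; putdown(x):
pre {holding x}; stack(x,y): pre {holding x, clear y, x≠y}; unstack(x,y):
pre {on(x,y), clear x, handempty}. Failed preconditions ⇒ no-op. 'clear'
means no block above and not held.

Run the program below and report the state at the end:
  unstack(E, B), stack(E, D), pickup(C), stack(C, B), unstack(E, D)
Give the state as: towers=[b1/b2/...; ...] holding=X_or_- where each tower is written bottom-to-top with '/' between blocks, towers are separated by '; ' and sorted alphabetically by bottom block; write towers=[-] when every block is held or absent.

step 1 (unstack(E, B)): towers=[A; B; C; D] holding=E
step 2 (stack(E, D)): towers=[A; B; C; D/E] holding=-
step 3 (pickup(C)): towers=[A; B; D/E] holding=C
step 4 (stack(C, B)): towers=[A; B/C; D/E] holding=-
step 5 (unstack(E, D)): towers=[A; B/C; D] holding=E

towers=[A; B/C; D] holding=E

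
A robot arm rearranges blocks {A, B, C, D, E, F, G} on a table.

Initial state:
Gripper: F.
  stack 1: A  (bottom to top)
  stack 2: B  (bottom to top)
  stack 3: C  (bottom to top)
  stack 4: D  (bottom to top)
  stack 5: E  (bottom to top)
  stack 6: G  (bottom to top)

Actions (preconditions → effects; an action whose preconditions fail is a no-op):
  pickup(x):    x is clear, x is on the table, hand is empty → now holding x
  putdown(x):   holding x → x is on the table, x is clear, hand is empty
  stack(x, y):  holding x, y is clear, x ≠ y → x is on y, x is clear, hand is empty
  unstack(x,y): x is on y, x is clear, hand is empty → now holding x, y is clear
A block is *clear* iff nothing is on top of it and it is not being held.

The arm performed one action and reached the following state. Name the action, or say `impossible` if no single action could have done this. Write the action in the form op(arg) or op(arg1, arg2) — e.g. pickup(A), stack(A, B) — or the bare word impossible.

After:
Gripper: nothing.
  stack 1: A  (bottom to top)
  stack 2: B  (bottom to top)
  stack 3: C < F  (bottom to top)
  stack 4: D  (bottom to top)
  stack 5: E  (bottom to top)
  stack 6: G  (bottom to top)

stack(F, C)

target: towers=[A; B; C/F; D; E; G] holding=-
        putdown(F) → towers=[A; B; C; D; E; F; G] holding=-
       stack(F, B) → towers=[A; B/F; C; D; E; G] holding=-
       stack(F, G) → towers=[A; B; C; D; E; G/F] holding=-
       stack(F, D) → towers=[A; B; C; D/F; E; G] holding=-
       stack(F, A) → towers=[A/F; B; C; D; E; G] holding=-
       stack(F, E) → towers=[A; B; C; D; E/F; G] holding=-
       stack(F, C) → towers=[A; B; C/F; D; E; G] holding=-  ← match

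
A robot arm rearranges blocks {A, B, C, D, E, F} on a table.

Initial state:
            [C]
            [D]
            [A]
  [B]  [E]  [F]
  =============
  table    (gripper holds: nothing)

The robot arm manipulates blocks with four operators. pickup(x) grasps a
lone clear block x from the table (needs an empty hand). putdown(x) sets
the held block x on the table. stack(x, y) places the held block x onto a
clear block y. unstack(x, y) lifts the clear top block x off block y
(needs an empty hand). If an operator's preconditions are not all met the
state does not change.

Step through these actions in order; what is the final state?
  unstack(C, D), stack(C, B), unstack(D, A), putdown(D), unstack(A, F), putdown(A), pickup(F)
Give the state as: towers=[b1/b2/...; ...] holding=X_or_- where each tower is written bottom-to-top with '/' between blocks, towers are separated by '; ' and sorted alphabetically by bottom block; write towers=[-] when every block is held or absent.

step 1 (unstack(C, D)): towers=[B; E; F/A/D] holding=C
step 2 (stack(C, B)): towers=[B/C; E; F/A/D] holding=-
step 3 (unstack(D, A)): towers=[B/C; E; F/A] holding=D
step 4 (putdown(D)): towers=[B/C; D; E; F/A] holding=-
step 5 (unstack(A, F)): towers=[B/C; D; E; F] holding=A
step 6 (putdown(A)): towers=[A; B/C; D; E; F] holding=-
step 7 (pickup(F)): towers=[A; B/C; D; E] holding=F

towers=[A; B/C; D; E] holding=F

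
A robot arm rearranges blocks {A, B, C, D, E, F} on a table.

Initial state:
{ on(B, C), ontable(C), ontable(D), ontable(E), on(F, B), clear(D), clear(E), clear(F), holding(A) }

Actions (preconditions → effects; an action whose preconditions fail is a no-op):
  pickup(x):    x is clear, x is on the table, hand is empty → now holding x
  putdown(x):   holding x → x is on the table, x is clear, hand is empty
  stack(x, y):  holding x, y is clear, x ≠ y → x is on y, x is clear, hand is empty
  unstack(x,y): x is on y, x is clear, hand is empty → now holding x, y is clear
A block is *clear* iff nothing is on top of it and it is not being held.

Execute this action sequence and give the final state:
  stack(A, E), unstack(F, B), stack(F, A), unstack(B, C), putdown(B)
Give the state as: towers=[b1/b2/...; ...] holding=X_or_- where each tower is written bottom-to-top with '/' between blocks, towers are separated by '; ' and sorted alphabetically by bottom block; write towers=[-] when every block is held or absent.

towers=[B; C; D; E/A/F] holding=-

step 1 (stack(A, E)): towers=[C/B/F; D; E/A] holding=-
step 2 (unstack(F, B)): towers=[C/B; D; E/A] holding=F
step 3 (stack(F, A)): towers=[C/B; D; E/A/F] holding=-
step 4 (unstack(B, C)): towers=[C; D; E/A/F] holding=B
step 5 (putdown(B)): towers=[B; C; D; E/A/F] holding=-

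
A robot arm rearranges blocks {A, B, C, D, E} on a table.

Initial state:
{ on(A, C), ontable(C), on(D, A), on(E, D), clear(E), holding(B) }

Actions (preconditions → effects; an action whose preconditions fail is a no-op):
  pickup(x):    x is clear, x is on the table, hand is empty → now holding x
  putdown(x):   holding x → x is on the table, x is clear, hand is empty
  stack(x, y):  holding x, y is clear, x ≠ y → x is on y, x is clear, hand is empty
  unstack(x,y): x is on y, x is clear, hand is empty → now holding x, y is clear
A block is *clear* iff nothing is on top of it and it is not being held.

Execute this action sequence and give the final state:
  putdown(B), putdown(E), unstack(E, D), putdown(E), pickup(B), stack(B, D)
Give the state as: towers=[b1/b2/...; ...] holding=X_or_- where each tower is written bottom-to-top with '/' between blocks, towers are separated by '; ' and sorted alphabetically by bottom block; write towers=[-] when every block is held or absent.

towers=[C/A/D/B; E] holding=-

step 1 (putdown(B)): towers=[B; C/A/D/E] holding=-
step 2 (putdown(E)) [no-op]: towers=[B; C/A/D/E] holding=-
step 3 (unstack(E, D)): towers=[B; C/A/D] holding=E
step 4 (putdown(E)): towers=[B; C/A/D; E] holding=-
step 5 (pickup(B)): towers=[C/A/D; E] holding=B
step 6 (stack(B, D)): towers=[C/A/D/B; E] holding=-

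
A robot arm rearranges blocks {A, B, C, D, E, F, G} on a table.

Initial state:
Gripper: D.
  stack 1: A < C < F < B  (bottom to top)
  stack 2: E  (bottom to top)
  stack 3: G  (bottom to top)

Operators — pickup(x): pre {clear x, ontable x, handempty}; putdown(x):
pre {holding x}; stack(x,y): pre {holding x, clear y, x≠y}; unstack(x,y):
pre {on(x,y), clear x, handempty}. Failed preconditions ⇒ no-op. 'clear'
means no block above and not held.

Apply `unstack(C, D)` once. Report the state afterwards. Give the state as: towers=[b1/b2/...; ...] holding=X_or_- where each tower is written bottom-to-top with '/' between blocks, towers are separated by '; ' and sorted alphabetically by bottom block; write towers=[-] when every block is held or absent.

before: towers=[A/C/F/B; E; G] holding=D
pre[unstack(C, D)]: on(C,D) ✗, clear(C) ✗, handempty ✗
on(C,D), clear(C), handempty unmet → unstack(C, D) is a no-op
after:  towers=[A/C/F/B; E; G] holding=D

towers=[A/C/F/B; E; G] holding=D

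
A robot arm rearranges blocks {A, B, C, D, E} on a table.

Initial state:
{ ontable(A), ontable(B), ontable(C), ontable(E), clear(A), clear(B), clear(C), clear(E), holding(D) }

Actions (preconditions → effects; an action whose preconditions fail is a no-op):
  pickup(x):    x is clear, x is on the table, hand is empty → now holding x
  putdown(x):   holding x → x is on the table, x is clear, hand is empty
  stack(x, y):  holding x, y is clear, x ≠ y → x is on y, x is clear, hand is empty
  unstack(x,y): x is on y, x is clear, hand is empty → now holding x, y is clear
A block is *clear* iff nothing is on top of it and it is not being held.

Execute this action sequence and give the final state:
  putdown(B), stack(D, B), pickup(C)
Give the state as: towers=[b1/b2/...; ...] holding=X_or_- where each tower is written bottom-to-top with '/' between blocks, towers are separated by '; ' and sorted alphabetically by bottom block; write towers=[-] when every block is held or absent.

towers=[A; B/D; E] holding=C

step 1 (putdown(B)) [no-op]: towers=[A; B; C; E] holding=D
step 2 (stack(D, B)): towers=[A; B/D; C; E] holding=-
step 3 (pickup(C)): towers=[A; B/D; E] holding=C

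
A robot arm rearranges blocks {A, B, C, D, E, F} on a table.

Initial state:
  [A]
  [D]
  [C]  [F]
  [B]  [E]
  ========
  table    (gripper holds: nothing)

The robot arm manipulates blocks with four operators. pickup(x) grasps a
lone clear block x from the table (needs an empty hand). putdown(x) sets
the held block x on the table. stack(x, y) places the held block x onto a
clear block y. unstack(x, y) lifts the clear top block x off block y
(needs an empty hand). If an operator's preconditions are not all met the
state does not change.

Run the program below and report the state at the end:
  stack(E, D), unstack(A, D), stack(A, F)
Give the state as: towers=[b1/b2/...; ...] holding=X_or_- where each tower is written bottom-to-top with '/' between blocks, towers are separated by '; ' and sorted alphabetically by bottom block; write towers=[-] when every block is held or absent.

step 1 (stack(E, D)) [no-op]: towers=[B/C/D/A; E/F] holding=-
step 2 (unstack(A, D)): towers=[B/C/D; E/F] holding=A
step 3 (stack(A, F)): towers=[B/C/D; E/F/A] holding=-

towers=[B/C/D; E/F/A] holding=-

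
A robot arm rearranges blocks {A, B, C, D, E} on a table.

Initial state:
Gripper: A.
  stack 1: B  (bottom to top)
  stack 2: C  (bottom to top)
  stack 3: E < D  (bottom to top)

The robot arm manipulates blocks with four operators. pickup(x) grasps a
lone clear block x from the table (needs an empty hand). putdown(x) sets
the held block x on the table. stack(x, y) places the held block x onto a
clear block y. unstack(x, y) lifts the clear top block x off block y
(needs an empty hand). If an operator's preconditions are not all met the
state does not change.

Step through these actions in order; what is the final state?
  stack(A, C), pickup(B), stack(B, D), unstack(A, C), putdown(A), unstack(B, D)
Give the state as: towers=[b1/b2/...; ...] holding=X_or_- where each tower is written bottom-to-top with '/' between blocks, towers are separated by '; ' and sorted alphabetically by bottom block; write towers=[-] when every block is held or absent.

towers=[A; C; E/D] holding=B

step 1 (stack(A, C)): towers=[B; C/A; E/D] holding=-
step 2 (pickup(B)): towers=[C/A; E/D] holding=B
step 3 (stack(B, D)): towers=[C/A; E/D/B] holding=-
step 4 (unstack(A, C)): towers=[C; E/D/B] holding=A
step 5 (putdown(A)): towers=[A; C; E/D/B] holding=-
step 6 (unstack(B, D)): towers=[A; C; E/D] holding=B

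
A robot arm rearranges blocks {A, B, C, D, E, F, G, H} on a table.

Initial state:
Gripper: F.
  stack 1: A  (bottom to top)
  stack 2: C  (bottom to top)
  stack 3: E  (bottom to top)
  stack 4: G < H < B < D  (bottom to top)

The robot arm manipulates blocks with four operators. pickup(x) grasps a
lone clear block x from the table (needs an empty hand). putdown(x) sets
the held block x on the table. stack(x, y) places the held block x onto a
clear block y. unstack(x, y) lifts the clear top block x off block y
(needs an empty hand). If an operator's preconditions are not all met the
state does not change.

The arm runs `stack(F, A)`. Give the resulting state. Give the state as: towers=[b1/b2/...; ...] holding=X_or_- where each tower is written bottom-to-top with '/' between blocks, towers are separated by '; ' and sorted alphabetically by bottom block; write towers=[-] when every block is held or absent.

towers=[A/F; C; E; G/H/B/D] holding=-

before: towers=[A; C; E; G/H/B/D] holding=F
pre[stack(F, A)]: holding(F) yes, clear(A) yes, F≠A yes
all met → apply stack(F, A)
after:  towers=[A/F; C; E; G/H/B/D] holding=-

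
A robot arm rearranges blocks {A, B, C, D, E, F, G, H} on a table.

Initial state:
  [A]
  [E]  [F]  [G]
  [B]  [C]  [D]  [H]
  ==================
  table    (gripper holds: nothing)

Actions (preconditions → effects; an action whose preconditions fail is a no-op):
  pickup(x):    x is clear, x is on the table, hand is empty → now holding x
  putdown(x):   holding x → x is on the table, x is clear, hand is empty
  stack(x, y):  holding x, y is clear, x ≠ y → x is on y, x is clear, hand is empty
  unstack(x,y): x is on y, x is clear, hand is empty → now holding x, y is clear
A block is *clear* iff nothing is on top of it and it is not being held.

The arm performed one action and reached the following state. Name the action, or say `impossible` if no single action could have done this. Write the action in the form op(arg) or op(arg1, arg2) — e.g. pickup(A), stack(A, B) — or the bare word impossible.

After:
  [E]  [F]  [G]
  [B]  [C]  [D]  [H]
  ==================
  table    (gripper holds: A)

target: towers=[B/E; C/F; D/G; H] holding=A
     unstack(G, D) → towers=[B/E/A; C/F; D; H] holding=G
     unstack(A, E) → towers=[B/E; C/F; D/G; H] holding=A  ← match
         pickup(H) → towers=[B/E/A; C/F; D/G] holding=H
     unstack(F, C) → towers=[B/E/A; C; D/G; H] holding=F

unstack(A, E)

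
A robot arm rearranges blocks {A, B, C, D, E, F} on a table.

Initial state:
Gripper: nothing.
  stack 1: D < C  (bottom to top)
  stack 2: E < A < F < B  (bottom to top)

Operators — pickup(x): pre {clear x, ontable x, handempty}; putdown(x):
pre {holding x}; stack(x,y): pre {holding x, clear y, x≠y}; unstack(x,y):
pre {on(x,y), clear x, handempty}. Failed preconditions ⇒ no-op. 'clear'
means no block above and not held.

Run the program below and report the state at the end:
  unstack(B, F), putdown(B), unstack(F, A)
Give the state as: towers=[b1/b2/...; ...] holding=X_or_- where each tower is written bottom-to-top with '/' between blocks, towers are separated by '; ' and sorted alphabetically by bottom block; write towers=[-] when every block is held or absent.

towers=[B; D/C; E/A] holding=F

step 1 (unstack(B, F)): towers=[D/C; E/A/F] holding=B
step 2 (putdown(B)): towers=[B; D/C; E/A/F] holding=-
step 3 (unstack(F, A)): towers=[B; D/C; E/A] holding=F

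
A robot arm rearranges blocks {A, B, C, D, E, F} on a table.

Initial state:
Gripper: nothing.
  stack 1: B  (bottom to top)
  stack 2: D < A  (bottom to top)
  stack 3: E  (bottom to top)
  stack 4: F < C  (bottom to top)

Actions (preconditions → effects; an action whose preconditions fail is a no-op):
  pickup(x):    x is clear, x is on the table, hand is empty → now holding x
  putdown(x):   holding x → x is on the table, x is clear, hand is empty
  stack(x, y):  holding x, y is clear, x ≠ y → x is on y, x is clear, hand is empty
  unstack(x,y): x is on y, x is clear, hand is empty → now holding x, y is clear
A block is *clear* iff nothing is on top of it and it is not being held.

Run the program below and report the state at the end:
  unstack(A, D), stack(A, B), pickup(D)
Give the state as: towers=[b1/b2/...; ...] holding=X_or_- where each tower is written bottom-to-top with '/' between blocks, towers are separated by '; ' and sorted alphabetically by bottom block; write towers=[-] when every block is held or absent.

towers=[B/A; E; F/C] holding=D

step 1 (unstack(A, D)): towers=[B; D; E; F/C] holding=A
step 2 (stack(A, B)): towers=[B/A; D; E; F/C] holding=-
step 3 (pickup(D)): towers=[B/A; E; F/C] holding=D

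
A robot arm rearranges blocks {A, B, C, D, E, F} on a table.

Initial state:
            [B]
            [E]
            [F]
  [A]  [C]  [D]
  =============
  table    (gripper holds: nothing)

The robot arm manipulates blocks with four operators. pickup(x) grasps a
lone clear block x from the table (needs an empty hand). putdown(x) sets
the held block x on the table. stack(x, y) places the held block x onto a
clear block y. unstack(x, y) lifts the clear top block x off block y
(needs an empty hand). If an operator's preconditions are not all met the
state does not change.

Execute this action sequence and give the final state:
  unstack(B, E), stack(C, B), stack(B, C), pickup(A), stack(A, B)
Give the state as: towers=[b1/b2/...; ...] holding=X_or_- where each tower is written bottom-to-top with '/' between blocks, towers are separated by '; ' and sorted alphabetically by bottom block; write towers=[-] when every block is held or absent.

towers=[C/B/A; D/F/E] holding=-

step 1 (unstack(B, E)): towers=[A; C; D/F/E] holding=B
step 2 (stack(C, B)) [no-op]: towers=[A; C; D/F/E] holding=B
step 3 (stack(B, C)): towers=[A; C/B; D/F/E] holding=-
step 4 (pickup(A)): towers=[C/B; D/F/E] holding=A
step 5 (stack(A, B)): towers=[C/B/A; D/F/E] holding=-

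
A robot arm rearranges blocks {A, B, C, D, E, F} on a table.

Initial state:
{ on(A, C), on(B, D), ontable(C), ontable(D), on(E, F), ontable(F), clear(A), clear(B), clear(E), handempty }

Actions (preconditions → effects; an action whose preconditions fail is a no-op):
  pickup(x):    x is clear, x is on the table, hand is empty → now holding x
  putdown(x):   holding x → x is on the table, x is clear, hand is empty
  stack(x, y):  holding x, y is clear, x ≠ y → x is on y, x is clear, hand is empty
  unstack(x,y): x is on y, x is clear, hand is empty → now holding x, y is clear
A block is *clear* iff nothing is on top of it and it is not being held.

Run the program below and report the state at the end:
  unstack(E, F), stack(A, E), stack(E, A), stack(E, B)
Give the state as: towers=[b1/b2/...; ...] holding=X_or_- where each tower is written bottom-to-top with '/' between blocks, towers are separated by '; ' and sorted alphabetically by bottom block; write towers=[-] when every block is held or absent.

step 1 (unstack(E, F)): towers=[C/A; D/B; F] holding=E
step 2 (stack(A, E)) [no-op]: towers=[C/A; D/B; F] holding=E
step 3 (stack(E, A)): towers=[C/A/E; D/B; F] holding=-
step 4 (stack(E, B)) [no-op]: towers=[C/A/E; D/B; F] holding=-

towers=[C/A/E; D/B; F] holding=-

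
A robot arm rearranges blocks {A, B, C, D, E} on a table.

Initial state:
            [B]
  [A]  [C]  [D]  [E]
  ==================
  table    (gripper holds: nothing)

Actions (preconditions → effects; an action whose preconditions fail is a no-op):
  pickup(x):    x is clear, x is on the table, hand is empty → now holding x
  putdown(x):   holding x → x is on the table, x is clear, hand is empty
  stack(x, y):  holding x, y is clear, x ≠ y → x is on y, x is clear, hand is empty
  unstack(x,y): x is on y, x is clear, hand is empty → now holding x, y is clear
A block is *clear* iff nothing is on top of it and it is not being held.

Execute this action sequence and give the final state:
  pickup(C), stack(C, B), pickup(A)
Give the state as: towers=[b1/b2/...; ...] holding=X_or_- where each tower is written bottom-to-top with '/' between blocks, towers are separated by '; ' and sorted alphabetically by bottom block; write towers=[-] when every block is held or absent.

towers=[D/B/C; E] holding=A

step 1 (pickup(C)): towers=[A; D/B; E] holding=C
step 2 (stack(C, B)): towers=[A; D/B/C; E] holding=-
step 3 (pickup(A)): towers=[D/B/C; E] holding=A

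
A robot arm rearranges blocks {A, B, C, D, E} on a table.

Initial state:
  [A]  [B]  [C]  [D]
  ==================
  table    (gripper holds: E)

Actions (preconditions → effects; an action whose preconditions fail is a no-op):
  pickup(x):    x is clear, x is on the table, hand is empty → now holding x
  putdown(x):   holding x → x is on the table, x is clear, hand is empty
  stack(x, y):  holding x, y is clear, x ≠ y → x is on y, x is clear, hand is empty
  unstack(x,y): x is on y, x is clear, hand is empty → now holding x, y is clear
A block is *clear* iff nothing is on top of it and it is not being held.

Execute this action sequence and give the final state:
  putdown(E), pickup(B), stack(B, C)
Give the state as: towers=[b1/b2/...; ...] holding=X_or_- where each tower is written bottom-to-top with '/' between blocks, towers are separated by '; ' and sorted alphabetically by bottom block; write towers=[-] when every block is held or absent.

towers=[A; C/B; D; E] holding=-

step 1 (putdown(E)): towers=[A; B; C; D; E] holding=-
step 2 (pickup(B)): towers=[A; C; D; E] holding=B
step 3 (stack(B, C)): towers=[A; C/B; D; E] holding=-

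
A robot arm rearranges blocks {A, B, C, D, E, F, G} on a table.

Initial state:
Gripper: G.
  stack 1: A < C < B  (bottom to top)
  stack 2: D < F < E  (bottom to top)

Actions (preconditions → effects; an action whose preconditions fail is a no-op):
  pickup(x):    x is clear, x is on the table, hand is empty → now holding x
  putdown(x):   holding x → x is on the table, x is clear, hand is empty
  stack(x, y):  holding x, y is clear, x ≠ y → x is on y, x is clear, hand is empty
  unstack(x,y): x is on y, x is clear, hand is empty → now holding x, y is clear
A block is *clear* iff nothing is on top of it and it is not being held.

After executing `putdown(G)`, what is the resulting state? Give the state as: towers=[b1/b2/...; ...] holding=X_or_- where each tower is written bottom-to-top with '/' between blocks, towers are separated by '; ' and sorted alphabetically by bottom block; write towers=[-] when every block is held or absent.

towers=[A/C/B; D/F/E; G] holding=-

before: towers=[A/C/B; D/F/E] holding=G
pre[putdown(G)]: holding(G) ✓
all met → apply putdown(G)
after:  towers=[A/C/B; D/F/E; G] holding=-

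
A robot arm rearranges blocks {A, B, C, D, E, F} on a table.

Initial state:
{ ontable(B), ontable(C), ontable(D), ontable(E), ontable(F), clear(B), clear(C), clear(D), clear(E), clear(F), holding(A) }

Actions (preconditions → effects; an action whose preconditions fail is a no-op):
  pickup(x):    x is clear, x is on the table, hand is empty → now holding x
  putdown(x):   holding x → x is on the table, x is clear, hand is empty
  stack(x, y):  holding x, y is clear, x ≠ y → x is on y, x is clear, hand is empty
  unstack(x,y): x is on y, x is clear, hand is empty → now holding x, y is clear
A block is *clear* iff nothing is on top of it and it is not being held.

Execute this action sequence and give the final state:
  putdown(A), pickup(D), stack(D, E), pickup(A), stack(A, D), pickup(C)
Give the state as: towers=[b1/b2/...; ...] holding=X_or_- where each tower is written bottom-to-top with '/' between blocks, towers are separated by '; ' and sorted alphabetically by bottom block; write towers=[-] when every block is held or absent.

step 1 (putdown(A)): towers=[A; B; C; D; E; F] holding=-
step 2 (pickup(D)): towers=[A; B; C; E; F] holding=D
step 3 (stack(D, E)): towers=[A; B; C; E/D; F] holding=-
step 4 (pickup(A)): towers=[B; C; E/D; F] holding=A
step 5 (stack(A, D)): towers=[B; C; E/D/A; F] holding=-
step 6 (pickup(C)): towers=[B; E/D/A; F] holding=C

towers=[B; E/D/A; F] holding=C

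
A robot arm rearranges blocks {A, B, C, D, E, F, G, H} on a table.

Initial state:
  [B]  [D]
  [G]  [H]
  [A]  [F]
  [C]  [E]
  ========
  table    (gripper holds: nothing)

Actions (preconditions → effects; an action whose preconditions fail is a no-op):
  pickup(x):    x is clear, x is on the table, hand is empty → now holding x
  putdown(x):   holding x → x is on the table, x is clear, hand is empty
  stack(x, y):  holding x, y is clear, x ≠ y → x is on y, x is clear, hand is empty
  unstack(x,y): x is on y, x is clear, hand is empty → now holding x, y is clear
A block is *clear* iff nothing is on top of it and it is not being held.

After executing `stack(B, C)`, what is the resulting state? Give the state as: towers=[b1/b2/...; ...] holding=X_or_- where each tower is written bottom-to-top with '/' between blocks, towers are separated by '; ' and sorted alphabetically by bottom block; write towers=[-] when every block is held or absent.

towers=[C/A/G/B; E/F/H/D] holding=-

before: towers=[C/A/G/B; E/F/H/D] holding=-
pre[stack(B, C)]: holding(B) ✗, clear(C) ✗, B≠C ✓
holding(B), clear(C) unmet → stack(B, C) is a no-op
after:  towers=[C/A/G/B; E/F/H/D] holding=-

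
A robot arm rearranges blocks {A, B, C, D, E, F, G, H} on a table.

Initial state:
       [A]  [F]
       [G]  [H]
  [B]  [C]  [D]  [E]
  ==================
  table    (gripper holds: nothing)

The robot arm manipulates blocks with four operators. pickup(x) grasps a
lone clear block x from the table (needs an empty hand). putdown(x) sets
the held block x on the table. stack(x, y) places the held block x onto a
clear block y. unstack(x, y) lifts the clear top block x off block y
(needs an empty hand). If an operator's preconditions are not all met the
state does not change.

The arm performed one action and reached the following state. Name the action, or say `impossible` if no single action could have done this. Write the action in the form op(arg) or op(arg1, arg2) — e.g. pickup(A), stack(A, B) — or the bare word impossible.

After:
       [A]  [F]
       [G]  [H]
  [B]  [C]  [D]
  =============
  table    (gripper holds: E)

target: towers=[B; C/G/A; D/H/F] holding=E
     unstack(A, G) → towers=[B; C/G; D/H/F; E] holding=A
         pickup(E) → towers=[B; C/G/A; D/H/F] holding=E  ← match
         pickup(B) → towers=[C/G/A; D/H/F; E] holding=B
     unstack(F, H) → towers=[B; C/G/A; D/H; E] holding=F

pickup(E)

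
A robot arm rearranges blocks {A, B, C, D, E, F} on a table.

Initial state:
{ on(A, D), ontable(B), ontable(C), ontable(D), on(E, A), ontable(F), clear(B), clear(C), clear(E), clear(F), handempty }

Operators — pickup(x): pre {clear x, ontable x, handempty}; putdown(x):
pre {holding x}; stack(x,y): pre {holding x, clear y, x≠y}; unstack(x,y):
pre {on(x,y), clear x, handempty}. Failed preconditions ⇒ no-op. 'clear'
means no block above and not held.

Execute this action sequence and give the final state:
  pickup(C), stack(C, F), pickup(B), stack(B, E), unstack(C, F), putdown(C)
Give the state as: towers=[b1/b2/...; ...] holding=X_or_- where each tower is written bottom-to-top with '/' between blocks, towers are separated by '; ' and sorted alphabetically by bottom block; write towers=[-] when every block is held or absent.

step 1 (pickup(C)): towers=[B; D/A/E; F] holding=C
step 2 (stack(C, F)): towers=[B; D/A/E; F/C] holding=-
step 3 (pickup(B)): towers=[D/A/E; F/C] holding=B
step 4 (stack(B, E)): towers=[D/A/E/B; F/C] holding=-
step 5 (unstack(C, F)): towers=[D/A/E/B; F] holding=C
step 6 (putdown(C)): towers=[C; D/A/E/B; F] holding=-

towers=[C; D/A/E/B; F] holding=-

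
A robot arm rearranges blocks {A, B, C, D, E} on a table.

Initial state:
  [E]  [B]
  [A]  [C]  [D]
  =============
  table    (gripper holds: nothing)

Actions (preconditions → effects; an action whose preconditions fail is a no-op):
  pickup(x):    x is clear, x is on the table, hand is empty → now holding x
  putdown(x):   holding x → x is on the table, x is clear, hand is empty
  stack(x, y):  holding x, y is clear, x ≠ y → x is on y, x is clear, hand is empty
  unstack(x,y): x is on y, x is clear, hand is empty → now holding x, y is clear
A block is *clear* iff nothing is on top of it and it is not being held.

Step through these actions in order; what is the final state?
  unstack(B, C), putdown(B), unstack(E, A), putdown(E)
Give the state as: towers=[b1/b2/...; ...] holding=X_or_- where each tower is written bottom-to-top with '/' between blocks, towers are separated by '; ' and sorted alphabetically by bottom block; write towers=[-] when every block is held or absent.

step 1 (unstack(B, C)): towers=[A/E; C; D] holding=B
step 2 (putdown(B)): towers=[A/E; B; C; D] holding=-
step 3 (unstack(E, A)): towers=[A; B; C; D] holding=E
step 4 (putdown(E)): towers=[A; B; C; D; E] holding=-

towers=[A; B; C; D; E] holding=-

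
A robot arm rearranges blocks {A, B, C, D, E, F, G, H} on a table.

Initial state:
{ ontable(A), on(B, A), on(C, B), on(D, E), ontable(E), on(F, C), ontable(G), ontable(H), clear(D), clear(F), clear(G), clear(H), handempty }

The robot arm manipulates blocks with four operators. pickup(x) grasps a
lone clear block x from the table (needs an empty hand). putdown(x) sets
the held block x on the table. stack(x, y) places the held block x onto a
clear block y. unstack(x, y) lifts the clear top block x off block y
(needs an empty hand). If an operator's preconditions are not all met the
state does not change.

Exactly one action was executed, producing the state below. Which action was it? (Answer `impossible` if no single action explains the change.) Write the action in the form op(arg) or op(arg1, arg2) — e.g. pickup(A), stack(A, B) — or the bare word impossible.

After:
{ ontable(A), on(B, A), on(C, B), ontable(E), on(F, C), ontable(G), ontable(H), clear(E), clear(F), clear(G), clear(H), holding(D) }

unstack(D, E)

target: towers=[A/B/C/F; E; G; H] holding=D
         pickup(G) → towers=[A/B/C/F; E/D; H] holding=G
         pickup(H) → towers=[A/B/C/F; E/D; G] holding=H
     unstack(F, C) → towers=[A/B/C; E/D; G; H] holding=F
     unstack(D, E) → towers=[A/B/C/F; E; G; H] holding=D  ← match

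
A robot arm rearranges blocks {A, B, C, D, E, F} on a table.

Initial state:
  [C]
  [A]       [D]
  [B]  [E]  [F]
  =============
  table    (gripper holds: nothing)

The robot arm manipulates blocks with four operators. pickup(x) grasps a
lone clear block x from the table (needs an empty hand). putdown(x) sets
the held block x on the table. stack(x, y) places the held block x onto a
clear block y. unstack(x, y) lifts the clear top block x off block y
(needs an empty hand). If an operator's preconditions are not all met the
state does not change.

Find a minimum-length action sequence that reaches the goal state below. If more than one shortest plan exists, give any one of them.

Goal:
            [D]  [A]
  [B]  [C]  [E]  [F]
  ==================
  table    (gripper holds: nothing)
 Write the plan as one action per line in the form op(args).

unstack(D, F)
stack(D, E)
unstack(C, A)
putdown(C)
unstack(A, B)
stack(A, F)

step 1 (unstack(D, F)): towers=[B/A/C; E; F] holding=D
step 2 (stack(D, E)): towers=[B/A/C; E/D; F] holding=-
step 3 (unstack(C, A)): towers=[B/A; E/D; F] holding=C
step 4 (putdown(C)): towers=[B/A; C; E/D; F] holding=-
step 5 (unstack(A, B)): towers=[B; C; E/D; F] holding=A
step 6 (stack(A, F)): towers=[B; C; E/D; F/A] holding=-
goal check: towers=[B; C; E/D; F/A] holding=- — reached (length 6, optimal by BFS)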